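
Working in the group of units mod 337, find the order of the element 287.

168

ord(287) | φ(337) = 337 − 1 = 336 = 2^4 · 3 · 7.
Divisors of 336: 1, 2, 3, 4, 6, 7, 8, 12, 14, 16, 21, 24, 28, 42, 48, 56, 84, 112, 168, 336.
Compute 287^d (mod 337) for the divisors d until we hit 1:
287^1 ≡ 287 (mod 337)
287^2 ≡ 141 (mod 337)
287^3 ≡ 27 (mod 337)
287^4 ≡ 335 (mod 337)
287^6 ≡ 55 (mod 337)
287^7 ≡ 283 (mod 337)
287^8 ≡ 4 (mod 337)
287^12 ≡ 329 (mod 337)
287^14 ≡ 220 (mod 337)
287^16 ≡ 16 (mod 337)
287^21 ≡ 252 (mod 337)
287^24 ≡ 64 (mod 337)
287^28 ≡ 209 (mod 337)
287^42 ≡ 148 (mod 337)
287^48 ≡ 52 (mod 337)
287^56 ≡ 208 (mod 337)
287^84 ≡ 336 (mod 337)
287^112 ≡ 128 (mod 337)
287^168 ≡ 1 (mod 337) ✓
Therefore the multiplicative order of 287 modulo 337 is 168.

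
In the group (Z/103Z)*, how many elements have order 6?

φ(103) = 103 − 1 = 102 = 2 · 3 · 17.
In a cyclic group of order 102, there are φ(d) elements of order d for each divisor d of 102, and zero for non-divisors.
6 = 2 · 3 divides 102, and φ(6) = 2.

2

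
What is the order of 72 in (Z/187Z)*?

20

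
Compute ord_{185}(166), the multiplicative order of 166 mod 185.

36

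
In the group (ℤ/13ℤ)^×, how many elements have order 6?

φ(13) = 13 − 1 = 12 = 2^2 · 3.
Since (Z/13Z)^× is cyclic of order 12, the number of elements of order d is φ(d) when d | 12 and 0 otherwise.
6 = 2 · 3 divides 12, and φ(6) = 2.

2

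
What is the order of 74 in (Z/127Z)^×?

63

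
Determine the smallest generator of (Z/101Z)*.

2

φ(101) = 101 − 1 = 100 = 2^2 · 5^2.
Test candidates g = 2, 3, … against the prime factors q ∈ {2, 5} of φ(101): g is a generator iff g^(100/q) ≢ 1 for every such q.
g = 2: 2^50 ≡ 100; 2^20 ≡ 95 — none is 1, so 2 is a primitive root.
The smallest primitive root modulo 101 is 2.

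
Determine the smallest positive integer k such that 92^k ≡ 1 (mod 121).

55

ord(92) | φ(121) = φ(11^2) = 11·(11−1) = 110 = 2 · 5 · 11.
Divisors of 110: 1, 2, 5, 10, 11, 22, 55, 110.
Compute 92^d (mod 121) for the divisors d until we hit 1:
92^1 ≡ 92 (mod 121)
92^2 ≡ 115 (mod 121)
92^5 ≡ 45 (mod 121)
92^10 ≡ 89 (mod 121)
92^11 ≡ 81 (mod 121)
92^22 ≡ 27 (mod 121)
92^55 ≡ 1 (mod 121) ✓
So ord_121(92) = 55.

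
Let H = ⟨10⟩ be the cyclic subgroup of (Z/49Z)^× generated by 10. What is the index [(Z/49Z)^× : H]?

1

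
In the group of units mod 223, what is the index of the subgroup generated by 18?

2

The order of 18 must divide φ(223) = 223 − 1 = 222 = 2 · 3 · 37.
Divisors of 222: 1, 2, 3, 6, 37, 74, 111, 222.
Test each divisor d:
18^1 ≡ 18
18^2 ≡ 101
18^3 ≡ 34
18^6 ≡ 41
18^37 ≡ 183
18^74 ≡ 39
18^111 ≡ 1
Thus |⟨18⟩| = ord(18) = 111.
Index = |(Z/223Z)^×| / |⟨18⟩| = 222 / 111 = 2.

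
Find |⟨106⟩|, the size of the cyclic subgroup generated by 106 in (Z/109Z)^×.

54

By Lagrange's theorem, ord_109(106) divides φ(109) = 109 − 1 = 108 = 2^2 · 3^3.
Divisors of 108: 1, 2, 3, 4, 6, 9, 12, 18, 27, 36, 54, 108.
Compute 106^d (mod 109) for the divisors d until we hit 1:
106^1 ≡ 106
106^2 ≡ 9
106^3 ≡ 82
106^4 ≡ 81
106^6 ≡ 75
106^9 ≡ 46
106^12 ≡ 66
106^18 ≡ 45
106^27 ≡ 108
106^36 ≡ 63
106^54 ≡ 1
Therefore the multiplicative order of 106 modulo 109 is 54.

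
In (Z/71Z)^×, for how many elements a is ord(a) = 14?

φ(71) = 71 − 1 = 70 = 2 · 5 · 7.
(Z/71Z)^× is cyclic (|G| = 70); a cyclic group of order m has exactly φ(d) elements of each order d | m, and none otherwise.
14 = 2 · 7 divides 70, and φ(14) = 6.

6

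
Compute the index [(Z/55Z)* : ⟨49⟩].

4

The order of 49 must divide φ(55) = φ(5·11) = (5−1)·(11−1) = 4·10 = 40 = 2^3 · 5.
Divisors of 40: 1, 2, 4, 5, 8, 10, 20, 40.
Evaluate successive powers at the divisors of 40:
49^1 ≡ 49 (mod 55)
49^2 ≡ 36 (mod 55)
49^4 ≡ 31 (mod 55)
49^5 ≡ 34 (mod 55)
49^8 ≡ 26 (mod 55)
49^10 ≡ 1 (mod 55) ✓
So ord_55(49) = 10, hence |⟨49⟩| = 10.
Index = |(Z/55Z)^×| / |⟨49⟩| = 40 / 10 = 4.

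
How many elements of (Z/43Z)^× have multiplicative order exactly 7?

φ(43) = 43 − 1 = 42 = 2 · 3 · 7.
Since (Z/43Z)^× is cyclic of order 42, the number of elements of order d is φ(d) when d | 42 and 0 otherwise.
7 | 42, and φ(7) = 7 − 1 = 6.

6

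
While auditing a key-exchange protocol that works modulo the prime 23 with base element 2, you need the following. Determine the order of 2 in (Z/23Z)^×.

11

Since 2 ∈ (Z/23Z)^×, its order divides φ(23) = 23 − 1 = 22 = 2 · 11.
Divisors of 22: 1, 2, 11, 22.
Check 2^d mod 23 for each divisor in increasing order:
2^1 ≡ 2 (mod 23)
2^2 ≡ 4 (mod 23)
2^11 ≡ 1 (mod 23) ✓
So ord_23(2) = 11.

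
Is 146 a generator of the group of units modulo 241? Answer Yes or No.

Yes

φ(241) = 241 − 1 = 240 = 2^4 · 3 · 5.
Test 146^(240/q) mod 241 for each prime factor q of 240:
146^120 ≡ 240 (mod 241)  [q = 2: ≢ 1 ✓]
146^80 ≡ 15 (mod 241)  [q = 3: ≢ 1 ✓]
146^48 ≡ 205 (mod 241)  [q = 5: ≢ 1 ✓]
All checks pass, so 146 has order 240 and is a primitive root modulo 241.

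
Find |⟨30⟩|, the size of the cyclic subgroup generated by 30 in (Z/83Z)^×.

The order of 30 must divide φ(83) = 83 − 1 = 82 = 2 · 41.
Divisors of 82: 1, 2, 41, 82.
Compute 30^d (mod 83) for the divisors d until we hit 1:
30^1 ≡ 30
30^2 ≡ 70
30^41 ≡ 1
Hence ord(30) = 41.

41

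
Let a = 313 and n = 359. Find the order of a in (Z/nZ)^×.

358

ord(313) | φ(359) = 359 − 1 = 358 = 2 · 179.
Divisors of 358: 1, 2, 179, 358.
Evaluate successive powers at the divisors of 358:
313^1 ≡ 313 (mod 359)
313^2 ≡ 321 (mod 359)
313^179 ≡ 358 (mod 359)
313^358 ≡ 1 (mod 359) ✓
Hence ord(313) = 358.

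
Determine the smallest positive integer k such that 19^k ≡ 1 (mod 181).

4

By Lagrange's theorem, ord_181(19) divides φ(181) = 181 − 1 = 180 = 2^2 · 3^2 · 5.
Divisors of 180: 1, 2, 3, 4, 5, 6, 9, 10, 12, 15, 18, 20, 30, 36, 45, 60, 90, 180.
Test each divisor d:
19^1 ≡ 19
19^2 ≡ 180
19^3 ≡ 162
19^4 ≡ 1
Therefore the multiplicative order of 19 modulo 181 is 4.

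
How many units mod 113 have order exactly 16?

φ(113) = 113 − 1 = 112 = 2^4 · 7.
In a cyclic group of order 112, there are φ(d) elements of order d for each divisor d of 112, and zero for non-divisors.
16 = 2^4 divides 112, and φ(16) = 8.

8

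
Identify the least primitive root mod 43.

3

φ(43) = 43 − 1 = 42 = 2 · 3 · 7.
g is a primitive root iff g^(42/q) ≢ 1 (mod 43) for each prime q ∈ {2, 3, 7}.
g = 2: 2^21 ≡ 42; 2^14 ≡ 1 — hits 1, so not a primitive root.
g = 3: 3^21 ≡ 42; 3^14 ≡ 36; 3^6 ≡ 41 — none is 1, so 3 is a primitive root.
Hence the least primitive root of 43 is 3.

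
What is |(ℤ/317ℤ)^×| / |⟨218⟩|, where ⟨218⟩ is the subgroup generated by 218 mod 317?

ord(218) | φ(317) = 317 − 1 = 316 = 2^2 · 79.
Divisors of 316: 1, 2, 4, 79, 158, 316.
Compute 218^d (mod 317) for the divisors d until we hit 1:
218^1 ≡ 218 (mod 317)
218^2 ≡ 291 (mod 317)
218^4 ≡ 42 (mod 317)
218^79 ≡ 1 (mod 317) ✓
So ord_317(218) = 79, hence |⟨218⟩| = 79.
[(Z/317Z)^× : ⟨218⟩] = 316/79 = 4.

4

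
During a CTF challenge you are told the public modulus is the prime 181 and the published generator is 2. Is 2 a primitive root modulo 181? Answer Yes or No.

φ(181) = 181 − 1 = 180 = 2^2 · 3^2 · 5.
2 is a primitive root mod 181 iff 2^(φ(181)/q) ≢ 1 for every prime q | φ(181), i.e. q ∈ {2, 3, 5}.
2^90 ≡ 180 (mod 181)  [q = 2: ≢ 1 ✓]
2^60 ≡ 48 (mod 181)  [q = 3: ≢ 1 ✓]
2^36 ≡ 59 (mod 181)  [q = 5: ≢ 1 ✓]
None equal 1, so ord_181(2) = 180: 2 is a primitive root.

Yes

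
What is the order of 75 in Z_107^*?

53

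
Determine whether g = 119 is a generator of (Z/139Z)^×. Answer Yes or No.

φ(139) = 139 − 1 = 138 = 2 · 3 · 23.
119 is a primitive root mod 139 iff 119^(φ(139)/q) ≢ 1 for every prime q | φ(139), i.e. q ∈ {2, 3, 23}.
119^69 ≡ 138 (mod 139)  [q = 2: ≢ 1 ✓]
119^46 ≡ 96 (mod 139)  [q = 3: ≢ 1 ✓]
119^6 ≡ 91 (mod 139)  [q = 23: ≢ 1 ✓]
All checks pass, so 119 has order 138 and is a primitive root modulo 139.

Yes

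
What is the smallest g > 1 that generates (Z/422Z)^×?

3

φ(422) = φ(2)·φ(211) = 1·210 = 210 = 2 · 3 · 5 · 7.
g is a primitive root iff g^(210/q) ≢ 1 (mod 422) for each prime q ∈ {2, 3, 5, 7}.
g = 2: gcd(2, 422) = 2 > 1, not a unit — skip.
g = 3: 3^105 ≡ 421; 3^70 ≡ 407; 3^42 ≡ 399; 3^30 ≡ 171 — none is 1, so 3 is a primitive root.
Hence the least primitive root of 422 is 3.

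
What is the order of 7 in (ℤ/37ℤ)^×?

9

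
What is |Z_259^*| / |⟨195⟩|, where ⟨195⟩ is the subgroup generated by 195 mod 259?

36

Since 195 ∈ (Z/259Z)^×, its order divides φ(259) = φ(7·37) = (7−1)·(37−1) = 6·36 = 216 = 2^3 · 3^3.
Divisors of 216: 1, 2, 3, 4, 6, 8, 9, 12, 18, 24, 27, 36, 54, 72, 108, 216.
Check 195^d mod 259 for each divisor in increasing order:
195^1 ≡ 195
195^2 ≡ 211
195^3 ≡ 223
195^4 ≡ 232
195^6 ≡ 1
The order of 195 is 6, so the subgroup it generates has 6 elements.
The index is φ(259) / ord(195) = 216 / 6 = 36.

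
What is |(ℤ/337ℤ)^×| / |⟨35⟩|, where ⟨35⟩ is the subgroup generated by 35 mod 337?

3

Since 35 ∈ (Z/337Z)^×, its order divides φ(337) = 337 − 1 = 336 = 2^4 · 3 · 7.
Divisors of 336: 1, 2, 3, 4, 6, 7, 8, 12, 14, 16, 21, 24, 28, 42, 48, 56, 84, 112, 168, 336.
Test each divisor d:
35^1 ≡ 35 (mod 337)
35^2 ≡ 214 (mod 337)
35^3 ≡ 76 (mod 337)
35^4 ≡ 301 (mod 337)
35^6 ≡ 47 (mod 337)
35^7 ≡ 297 (mod 337)
35^8 ≡ 285 (mod 337)
35^12 ≡ 187 (mod 337)
35^14 ≡ 252 (mod 337)
35^16 ≡ 8 (mod 337)
35^21 ≡ 30 (mod 337)
35^24 ≡ 258 (mod 337)
35^28 ≡ 148 (mod 337)
35^42 ≡ 226 (mod 337)
35^48 ≡ 175 (mod 337)
35^56 ≡ 336 (mod 337)
35^84 ≡ 189 (mod 337)
35^112 ≡ 1 (mod 337) ✓
So ord_337(35) = 112, hence |⟨35⟩| = 112.
Index = |(Z/337Z)^×| / |⟨35⟩| = 336 / 112 = 3.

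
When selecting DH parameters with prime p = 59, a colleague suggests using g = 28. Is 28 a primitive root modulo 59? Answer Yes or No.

φ(59) = 59 − 1 = 58 = 2 · 29.
It suffices to check that the order of 28 is not a proper divisor of 58: compute 28^(58/q) for q ∈ {2, 29}.
28^29 ≡ 1 (mod 59)  [q = 2: ≡ 1 ✗]
28^2 ≡ 17 (mod 59)  [q = 29: ≢ 1 ✓]
28^29 ≡ 1 shows ord(28) | 29, strictly less than φ(59); not a primitive root.

No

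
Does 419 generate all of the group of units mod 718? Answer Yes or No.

φ(718) = φ(2)·φ(359) = 1·358 = 358 = 2 · 179.
It suffices to check that the order of 419 is not a proper divisor of 358: compute 419^(358/q) for q ∈ {2, 179}.
419^179 ≡ 1 (mod 718)  [q = 2: ≡ 1 ✗]
419^2 ≡ 369 (mod 718)  [q = 179: ≢ 1 ✓]
419^179 ≡ 1 shows ord(419) | 179, strictly less than φ(718); not a primitive root.

No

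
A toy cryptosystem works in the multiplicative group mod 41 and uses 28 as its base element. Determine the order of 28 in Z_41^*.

40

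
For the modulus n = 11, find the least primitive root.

2

φ(11) = 11 − 1 = 10 = 2 · 5.
g is a primitive root iff g^(10/q) ≢ 1 (mod 11) for each prime q ∈ {2, 5}.
g = 2: 2^5 ≡ 10; 2^2 ≡ 4 — none is 1, so 2 is a primitive root.
Hence the least primitive root of 11 is 2.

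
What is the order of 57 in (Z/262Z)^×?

130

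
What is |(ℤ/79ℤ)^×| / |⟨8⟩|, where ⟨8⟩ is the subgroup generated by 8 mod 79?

6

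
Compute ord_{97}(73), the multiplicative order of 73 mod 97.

24

Since 73 ∈ (Z/97Z)^×, its order divides φ(97) = 97 − 1 = 96 = 2^5 · 3.
Divisors of 96: 1, 2, 3, 4, 6, 8, 12, 16, 24, 32, 48, 96.
Evaluate successive powers at the divisors of 96:
73^1 ≡ 73 (mod 97)
73^2 ≡ 91 (mod 97)
73^3 ≡ 47 (mod 97)
73^4 ≡ 36 (mod 97)
73^6 ≡ 75 (mod 97)
73^8 ≡ 35 (mod 97)
73^12 ≡ 96 (mod 97)
73^16 ≡ 61 (mod 97)
73^24 ≡ 1 (mod 97) ✓
The smallest such exponent is 24, so the order of 73 is 24.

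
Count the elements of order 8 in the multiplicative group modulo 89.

4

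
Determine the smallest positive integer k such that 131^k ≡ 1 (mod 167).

The order of 131 must divide φ(167) = 167 − 1 = 166 = 2 · 83.
Divisors of 166: 1, 2, 83, 166.
Compute 131^d (mod 167) for the divisors d until we hit 1:
131^1 ≡ 131 (mod 167)
131^2 ≡ 127 (mod 167)
131^83 ≡ 166 (mod 167)
131^166 ≡ 1 (mod 167) ✓
Hence ord(131) = 166.

166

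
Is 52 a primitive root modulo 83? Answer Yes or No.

Yes

φ(83) = 83 − 1 = 82 = 2 · 41.
An element g generates (Z/83Z)^× iff g^(82/q) ≢ 1 (mod 83) for each prime q ∈ {2, 41}.
52^41 ≡ 82 (mod 83)  [q = 2: ≢ 1 ✓]
52^2 ≡ 48 (mod 83)  [q = 41: ≢ 1 ✓]
None equal 1, so ord_83(52) = 82: 52 is a primitive root.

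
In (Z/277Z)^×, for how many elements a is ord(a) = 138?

44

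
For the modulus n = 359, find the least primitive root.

φ(359) = 359 − 1 = 358 = 2 · 179.
Test candidates g = 2, 3, … against the prime factors q ∈ {2, 179} of φ(359): g is a generator iff g^(358/q) ≢ 1 for every such q.
g = 2: 2^179 ≡ 1 — hits 1, so not a primitive root.
g = 3: 3^179 ≡ 1 — hits 1, so not a primitive root.
g = 4: 4^179 ≡ 1 — hits 1, so not a primitive root.
g = 5: 5^179 ≡ 1 — hits 1, so not a primitive root.
g = 6: 6^179 ≡ 1 — hits 1, so not a primitive root.
g = 7: 7^179 ≡ 358; 7^2 ≡ 49 — none is 1, so 7 is a primitive root.
So 7 is the smallest generator of (Z/359Z)^×.

7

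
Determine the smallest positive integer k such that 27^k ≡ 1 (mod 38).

6

By Lagrange's theorem, ord_38(27) divides φ(38) = φ(2)·φ(19) = 1·18 = 18 = 2 · 3^2.
Divisors of 18: 1, 2, 3, 6, 9, 18.
Evaluate successive powers at the divisors of 18:
27^1 ≡ 27 (mod 38)
27^2 ≡ 7 (mod 38)
27^3 ≡ 37 (mod 38)
27^6 ≡ 1 (mod 38) ✓
So ord_38(27) = 6.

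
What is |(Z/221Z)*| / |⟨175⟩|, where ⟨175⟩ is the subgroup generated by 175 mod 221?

4

ord(175) | φ(221) = φ(13·17) = (13−1)·(17−1) = 12·16 = 192 = 2^6 · 3.
Divisors of 192: 1, 2, 3, 4, 6, 8, 12, 16, 24, 32, 48, 64, 96, 192.
Check 175^d mod 221 for each divisor in increasing order:
175^1 ≡ 175 (mod 221)
175^2 ≡ 127 (mod 221)
175^3 ≡ 125 (mod 221)
175^4 ≡ 217 (mod 221)
175^6 ≡ 155 (mod 221)
175^8 ≡ 16 (mod 221)
175^12 ≡ 157 (mod 221)
175^16 ≡ 35 (mod 221)
175^24 ≡ 118 (mod 221)
175^32 ≡ 120 (mod 221)
175^48 ≡ 1 (mod 221) ✓
So ord_221(175) = 48, hence |⟨175⟩| = 48.
[(Z/221Z)^× : ⟨175⟩] = 192/48 = 4.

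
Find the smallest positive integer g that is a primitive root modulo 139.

2

φ(139) = 139 − 1 = 138 = 2 · 3 · 23.
Test candidates g = 2, 3, … against the prime factors q ∈ {2, 3, 23} of φ(139): g is a generator iff g^(138/q) ≢ 1 for every such q.
g = 2: 2^69 ≡ 138; 2^46 ≡ 96; 2^6 ≡ 64 — none is 1, so 2 is a primitive root.
So 2 is the smallest generator of (Z/139Z)^×.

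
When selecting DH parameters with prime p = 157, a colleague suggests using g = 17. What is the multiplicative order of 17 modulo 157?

39

By Lagrange's theorem, ord_157(17) divides φ(157) = 157 − 1 = 156 = 2^2 · 3 · 13.
Divisors of 156: 1, 2, 3, 4, 6, 12, 13, 26, 39, 52, 78, 156.
Check 17^d mod 157 for each divisor in increasing order:
17^1 ≡ 17 (mod 157)
17^2 ≡ 132 (mod 157)
17^3 ≡ 46 (mod 157)
17^4 ≡ 154 (mod 157)
17^6 ≡ 75 (mod 157)
17^12 ≡ 130 (mod 157)
17^13 ≡ 12 (mod 157)
17^26 ≡ 144 (mod 157)
17^39 ≡ 1 (mod 157) ✓
So ord_157(17) = 39.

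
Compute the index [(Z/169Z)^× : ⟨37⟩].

ord(37) | φ(169) = φ(13^2) = 13·(13−1) = 156 = 2^2 · 3 · 13.
Divisors of 156: 1, 2, 3, 4, 6, 12, 13, 26, 39, 52, 78, 156.
Test each divisor d:
37^1 ≡ 37
37^2 ≡ 17
37^3 ≡ 122
37^4 ≡ 120
37^6 ≡ 12
37^12 ≡ 144
37^13 ≡ 89
37^26 ≡ 147
37^39 ≡ 70
37^52 ≡ 146
37^78 ≡ 168
37^156 ≡ 1
The order of 37 is 156, so the subgroup it generates has 156 elements.
[(Z/169Z)^× : ⟨37⟩] = 156/156 = 1.

1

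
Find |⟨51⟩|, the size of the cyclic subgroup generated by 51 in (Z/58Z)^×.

14

The order of 51 must divide φ(58) = φ(2)·φ(29) = 1·28 = 28 = 2^2 · 7.
Divisors of 28: 1, 2, 4, 7, 14, 28.
Compute 51^d (mod 58) for the divisors d until we hit 1:
51^1 ≡ 51
51^2 ≡ 49
51^4 ≡ 23
51^7 ≡ 57
51^14 ≡ 1
The smallest such exponent is 14, so the order of 51 is 14.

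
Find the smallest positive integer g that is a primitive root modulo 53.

2

φ(53) = 53 − 1 = 52 = 2^2 · 13.
g is a primitive root iff g^(52/q) ≢ 1 (mod 53) for each prime q ∈ {2, 13}.
g = 2: 2^26 ≡ 52; 2^4 ≡ 16 — none is 1, so 2 is a primitive root.
Hence the least primitive root of 53 is 2.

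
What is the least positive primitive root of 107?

2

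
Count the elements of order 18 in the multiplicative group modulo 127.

6

φ(127) = 127 − 1 = 126 = 2 · 3^2 · 7.
(Z/127Z)^× is cyclic (|G| = 126); a cyclic group of order m has exactly φ(d) elements of each order d | m, and none otherwise.
18 = 2 · 3^2 divides 126, and φ(18) = 6.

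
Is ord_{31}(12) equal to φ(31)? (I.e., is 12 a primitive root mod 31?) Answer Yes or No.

Yes

φ(31) = 31 − 1 = 30 = 2 · 3 · 5.
It suffices to check that the order of 12 is not a proper divisor of 30: compute 12^(30/q) for q ∈ {2, 3, 5}.
12^15 ≡ 30 (mod 31)  [q = 2: ≢ 1 ✓]
12^10 ≡ 25 (mod 31)  [q = 3: ≢ 1 ✓]
12^6 ≡ 2 (mod 31)  [q = 5: ≢ 1 ✓]
Every test exponent gives a nontrivial residue, hence 12 generates the full group.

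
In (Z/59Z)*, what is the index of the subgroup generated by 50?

1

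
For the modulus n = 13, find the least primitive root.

φ(13) = 13 − 1 = 12 = 2^2 · 3.
g is a primitive root iff g^(12/q) ≢ 1 (mod 13) for each prime q ∈ {2, 3}.
g = 2: 2^6 ≡ 12; 2^4 ≡ 3 — none is 1, so 2 is a primitive root.
The smallest primitive root modulo 13 is 2.

2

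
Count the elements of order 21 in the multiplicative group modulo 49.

12

φ(49) = φ(7^2) = 7·(7−1) = 42 = 2 · 3 · 7.
In a cyclic group of order 42, there are φ(d) elements of order d for each divisor d of 42, and zero for non-divisors.
21 = 3 · 7 divides 42, and φ(21) = 12.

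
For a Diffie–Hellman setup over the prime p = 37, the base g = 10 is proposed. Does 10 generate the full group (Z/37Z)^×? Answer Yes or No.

φ(37) = 37 − 1 = 36 = 2^2 · 3^2.
Test 10^(36/q) mod 37 for each prime factor q of 36:
10^18 ≡ 1 (mod 37)  [q = 2: ≡ 1 ✗]
10^12 ≡ 1 (mod 37)  [q = 3: ≡ 1 ✗]
The check at q = 2 fails, so 10 generates a proper subgroup.

No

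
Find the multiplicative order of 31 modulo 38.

6

ord(31) | φ(38) = φ(2)·φ(19) = 1·18 = 18 = 2 · 3^2.
Divisors of 18: 1, 2, 3, 6, 9, 18.
Evaluate successive powers at the divisors of 18:
31^1 ≡ 31 (mod 38)
31^2 ≡ 11 (mod 38)
31^3 ≡ 37 (mod 38)
31^6 ≡ 1 (mod 38) ✓
Therefore the multiplicative order of 31 modulo 38 is 6.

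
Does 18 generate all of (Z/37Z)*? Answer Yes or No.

Yes

φ(37) = 37 − 1 = 36 = 2^2 · 3^2.
18 is a primitive root mod 37 iff 18^(φ(37)/q) ≢ 1 for every prime q | φ(37), i.e. q ∈ {2, 3}.
18^18 ≡ 36 (mod 37)  [q = 2: ≢ 1 ✓]
18^12 ≡ 10 (mod 37)  [q = 3: ≢ 1 ✓]
All checks pass, so 18 has order 36 and is a primitive root modulo 37.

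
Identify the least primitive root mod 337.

φ(337) = 337 − 1 = 336 = 2^4 · 3 · 7.
Test candidates g = 2, 3, … against the prime factors q ∈ {2, 3, 7} of φ(337): g is a generator iff g^(336/q) ≢ 1 for every such q.
g = 2: 2^168 ≡ 1 — hits 1, so not a primitive root.
g = 3: 3^168 ≡ 1 — hits 1, so not a primitive root.
g = 4: 4^168 ≡ 1 — hits 1, so not a primitive root.
g = 5: 5^168 ≡ 336; 5^112 ≡ 1 — hits 1, so not a primitive root.
g = 6: 6^168 ≡ 1 — hits 1, so not a primitive root.
g = 7: 7^168 ≡ 1 — hits 1, so not a primitive root.
g = 8: 8^168 ≡ 1 — hits 1, so not a primitive root.
g = 9: 9^168 ≡ 1 — hits 1, so not a primitive root.
g = 10: 10^168 ≡ 336; 10^112 ≡ 128; 10^48 ≡ 175 — none is 1, so 10 is a primitive root.
The smallest primitive root modulo 337 is 10.

10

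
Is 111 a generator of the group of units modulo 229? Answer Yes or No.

No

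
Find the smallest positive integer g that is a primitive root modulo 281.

φ(281) = 281 − 1 = 280 = 2^3 · 5 · 7.
Test candidates g = 2, 3, … against the prime factors q ∈ {2, 5, 7} of φ(281): g is a generator iff g^(280/q) ≢ 1 for every such q.
g = 2: 2^140 ≡ 1 — hits 1, so not a primitive root.
g = 3: 3^140 ≡ 280; 3^56 ≡ 86; 3^40 ≡ 249 — none is 1, so 3 is a primitive root.
Hence the least primitive root of 281 is 3.

3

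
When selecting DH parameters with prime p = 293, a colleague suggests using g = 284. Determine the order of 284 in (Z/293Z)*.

73

Since 284 ∈ (Z/293Z)^×, its order divides φ(293) = 293 − 1 = 292 = 2^2 · 73.
Divisors of 292: 1, 2, 4, 73, 146, 292.
Check 284^d mod 293 for each divisor in increasing order:
284^1 ≡ 284 (mod 293)
284^2 ≡ 81 (mod 293)
284^4 ≡ 115 (mod 293)
284^73 ≡ 1 (mod 293) ✓
Therefore the multiplicative order of 284 modulo 293 is 73.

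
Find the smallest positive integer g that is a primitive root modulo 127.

3

φ(127) = 127 − 1 = 126 = 2 · 3^2 · 7.
Test candidates g = 2, 3, … against the prime factors q ∈ {2, 3, 7} of φ(127): g is a generator iff g^(126/q) ≢ 1 for every such q.
g = 2: 2^63 ≡ 1 — hits 1, so not a primitive root.
g = 3: 3^63 ≡ 126; 3^42 ≡ 107; 3^18 ≡ 4 — none is 1, so 3 is a primitive root.
So 3 is the smallest generator of (Z/127Z)^×.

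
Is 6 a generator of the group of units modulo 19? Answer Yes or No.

φ(19) = 19 − 1 = 18 = 2 · 3^2.
It suffices to check that the order of 6 is not a proper divisor of 18: compute 6^(18/q) for q ∈ {2, 3}.
6^9 ≡ 1 (mod 19)  [q = 2: ≡ 1 ✗]
6^6 ≡ 11 (mod 19)  [q = 3: ≢ 1 ✓]
6^9 ≡ 1 shows ord(6) | 9, strictly less than φ(19); not a primitive root.

No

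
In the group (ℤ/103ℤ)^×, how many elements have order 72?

0

φ(103) = 103 − 1 = 102 = 2 · 3 · 17.
Since (Z/103Z)^× is cyclic of order 102, the number of elements of order d is φ(d) when d | 102 and 0 otherwise.
Since 72 ∤ 102, the count is 0.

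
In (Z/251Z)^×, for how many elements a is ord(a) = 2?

φ(251) = 251 − 1 = 250 = 2 · 5^3.
(Z/251Z)^× is cyclic (|G| = 250); a cyclic group of order m has exactly φ(d) elements of each order d | m, and none otherwise.
2 | 250, and φ(2) = 2 − 1 = 1.

1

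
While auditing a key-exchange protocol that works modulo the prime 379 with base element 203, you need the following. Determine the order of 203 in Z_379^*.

ord(203) | φ(379) = 379 − 1 = 378 = 2 · 3^3 · 7.
Divisors of 378: 1, 2, 3, 6, 7, 9, 14, 18, 21, 27, 42, 54, 63, 126, 189, 378.
Check 203^d mod 379 for each divisor in increasing order:
203^1 ≡ 203 (mod 379)
203^2 ≡ 277 (mod 379)
203^3 ≡ 139 (mod 379)
203^6 ≡ 371 (mod 379)
203^7 ≡ 271 (mod 379)
203^9 ≡ 25 (mod 379)
203^14 ≡ 294 (mod 379)
203^18 ≡ 246 (mod 379)
203^21 ≡ 84 (mod 379)
203^27 ≡ 86 (mod 379)
203^42 ≡ 234 (mod 379)
203^54 ≡ 195 (mod 379)
203^63 ≡ 327 (mod 379)
203^126 ≡ 51 (mod 379)
203^189 ≡ 1 (mod 379) ✓
Hence ord(203) = 189.

189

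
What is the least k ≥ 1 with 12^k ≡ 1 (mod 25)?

The order of 12 must divide φ(25) = φ(5^2) = 5·(5−1) = 20 = 2^2 · 5.
Divisors of 20: 1, 2, 4, 5, 10, 20.
Check 12^d mod 25 for each divisor in increasing order:
12^1 ≡ 12 (mod 25)
12^2 ≡ 19 (mod 25)
12^4 ≡ 11 (mod 25)
12^5 ≡ 7 (mod 25)
12^10 ≡ 24 (mod 25)
12^20 ≡ 1 (mod 25) ✓
Hence ord(12) = 20.

20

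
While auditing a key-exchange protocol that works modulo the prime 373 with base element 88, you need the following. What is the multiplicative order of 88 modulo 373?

3

The order of 88 must divide φ(373) = 373 − 1 = 372 = 2^2 · 3 · 31.
Divisors of 372: 1, 2, 3, 4, 6, 12, 31, 62, 93, 124, 186, 372.
Check 88^d mod 373 for each divisor in increasing order:
88^1 ≡ 88 (mod 373)
88^2 ≡ 284 (mod 373)
88^3 ≡ 1 (mod 373) ✓
Hence ord(88) = 3.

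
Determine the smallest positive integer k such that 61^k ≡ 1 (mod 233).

232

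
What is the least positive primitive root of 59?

2

φ(59) = 59 − 1 = 58 = 2 · 29.
g is a primitive root iff g^(58/q) ≢ 1 (mod 59) for each prime q ∈ {2, 29}.
g = 2: 2^29 ≡ 58; 2^2 ≡ 4 — none is 1, so 2 is a primitive root.
Hence the least primitive root of 59 is 2.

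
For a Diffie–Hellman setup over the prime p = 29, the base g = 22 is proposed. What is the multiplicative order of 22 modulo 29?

14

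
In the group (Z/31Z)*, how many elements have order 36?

0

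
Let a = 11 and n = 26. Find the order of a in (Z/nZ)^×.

12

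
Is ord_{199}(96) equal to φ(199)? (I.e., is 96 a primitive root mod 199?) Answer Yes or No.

φ(199) = 199 − 1 = 198 = 2 · 3^2 · 11.
An element g generates (Z/199Z)^× iff g^(198/q) ≢ 1 (mod 199) for each prime q ∈ {2, 3, 11}.
96^99 ≡ 198 (mod 199)  [q = 2: ≢ 1 ✓]
96^66 ≡ 1 (mod 199)  [q = 3: ≡ 1 ✗]
96^18 ≡ 139 (mod 199)  [q = 11: ≢ 1 ✓]
The check at q = 3 fails, so 96 generates a proper subgroup.

No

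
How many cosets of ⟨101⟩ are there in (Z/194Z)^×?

4

ord(101) | φ(194) = φ(2)·φ(97) = 1·96 = 96 = 2^5 · 3.
Divisors of 96: 1, 2, 3, 4, 6, 8, 12, 16, 24, 32, 48, 96.
Check 101^d mod 194 for each divisor in increasing order:
101^1 ≡ 101 (mod 194)
101^2 ≡ 113 (mod 194)
101^3 ≡ 161 (mod 194)
101^4 ≡ 159 (mod 194)
101^6 ≡ 119 (mod 194)
101^8 ≡ 61 (mod 194)
101^12 ≡ 193 (mod 194)
101^16 ≡ 35 (mod 194)
101^24 ≡ 1 (mod 194) ✓
Thus |⟨101⟩| = ord(101) = 24.
The index is φ(194) / ord(101) = 96 / 24 = 4.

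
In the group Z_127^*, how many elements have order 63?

36

φ(127) = 127 − 1 = 126 = 2 · 3^2 · 7.
(Z/127Z)^× is cyclic (|G| = 126); a cyclic group of order m has exactly φ(d) elements of each order d | m, and none otherwise.
63 = 3^2 · 7 divides 126, and φ(63) = 36.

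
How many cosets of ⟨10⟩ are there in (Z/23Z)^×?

1

ord(10) | φ(23) = 23 − 1 = 22 = 2 · 11.
Divisors of 22: 1, 2, 11, 22.
Evaluate successive powers at the divisors of 22:
10^1 ≡ 10 (mod 23)
10^2 ≡ 8 (mod 23)
10^11 ≡ 22 (mod 23)
10^22 ≡ 1 (mod 23) ✓
The order of 10 is 22, so the subgroup it generates has 22 elements.
The index is φ(23) / ord(10) = 22 / 22 = 1.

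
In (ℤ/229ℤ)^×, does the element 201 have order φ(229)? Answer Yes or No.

Yes

φ(229) = 229 − 1 = 228 = 2^2 · 3 · 19.
Test 201^(228/q) mod 229 for each prime factor q of 228:
201^114 ≡ 228 (mod 229)  [q = 2: ≢ 1 ✓]
201^76 ≡ 94 (mod 229)  [q = 3: ≢ 1 ✓]
201^12 ≡ 214 (mod 229)  [q = 19: ≢ 1 ✓]
All checks pass, so 201 has order 228 and is a primitive root modulo 229.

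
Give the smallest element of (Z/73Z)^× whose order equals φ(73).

5

φ(73) = 73 − 1 = 72 = 2^3 · 3^2.
Test candidates g = 2, 3, … against the prime factors q ∈ {2, 3} of φ(73): g is a generator iff g^(72/q) ≢ 1 for every such q.
g = 2: 2^36 ≡ 1 — hits 1, so not a primitive root.
g = 3: 3^36 ≡ 1 — hits 1, so not a primitive root.
g = 4: 4^36 ≡ 1 — hits 1, so not a primitive root.
g = 5: 5^36 ≡ 72; 5^24 ≡ 8 — none is 1, so 5 is a primitive root.
The smallest primitive root modulo 73 is 5.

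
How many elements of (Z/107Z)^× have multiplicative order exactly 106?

52

φ(107) = 107 − 1 = 106 = 2 · 53.
In a cyclic group of order 106, there are φ(d) elements of order d for each divisor d of 106, and zero for non-divisors.
106 = 2 · 53 divides 106, and φ(106) = 52.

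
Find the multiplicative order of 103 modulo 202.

100

The order of 103 must divide φ(202) = φ(2)·φ(101) = 1·100 = 100 = 2^2 · 5^2.
Divisors of 100: 1, 2, 4, 5, 10, 20, 25, 50, 100.
Test each divisor d:
103^1 ≡ 103 (mod 202)
103^2 ≡ 105 (mod 202)
103^4 ≡ 117 (mod 202)
103^5 ≡ 133 (mod 202)
103^10 ≡ 115 (mod 202)
103^20 ≡ 95 (mod 202)
103^25 ≡ 111 (mod 202)
103^50 ≡ 201 (mod 202)
103^100 ≡ 1 (mod 202) ✓
Therefore the multiplicative order of 103 modulo 202 is 100.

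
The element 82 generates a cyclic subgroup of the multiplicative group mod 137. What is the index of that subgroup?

1

By Lagrange's theorem, ord_137(82) divides φ(137) = 137 − 1 = 136 = 2^3 · 17.
Divisors of 136: 1, 2, 4, 8, 17, 34, 68, 136.
Evaluate successive powers at the divisors of 136:
82^1 ≡ 82
82^2 ≡ 11
82^4 ≡ 121
82^8 ≡ 119
82^17 ≡ 127
82^34 ≡ 100
82^68 ≡ 136
82^136 ≡ 1
Thus |⟨82⟩| = ord(82) = 136.
[(Z/137Z)^× : ⟨82⟩] = 136/136 = 1.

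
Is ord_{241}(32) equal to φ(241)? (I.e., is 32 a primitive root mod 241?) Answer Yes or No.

No

φ(241) = 241 − 1 = 240 = 2^4 · 3 · 5.
An element g generates (Z/241Z)^× iff g^(240/q) ≢ 1 (mod 241) for each prime q ∈ {2, 3, 5}.
32^120 ≡ 1 (mod 241)  [q = 2: ≡ 1 ✗]
32^80 ≡ 225 (mod 241)  [q = 3: ≢ 1 ✓]
32^48 ≡ 1 (mod 241)  [q = 5: ≡ 1 ✗]
The check at q = 2 fails, so 32 generates a proper subgroup.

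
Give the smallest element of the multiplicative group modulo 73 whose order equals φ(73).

5

φ(73) = 73 − 1 = 72 = 2^3 · 3^2.
g is a primitive root iff g^(72/q) ≢ 1 (mod 73) for each prime q ∈ {2, 3}.
g = 2: 2^36 ≡ 1 — hits 1, so not a primitive root.
g = 3: 3^36 ≡ 1 — hits 1, so not a primitive root.
g = 4: 4^36 ≡ 1 — hits 1, so not a primitive root.
g = 5: 5^36 ≡ 72; 5^24 ≡ 8 — none is 1, so 5 is a primitive root.
Hence the least primitive root of 73 is 5.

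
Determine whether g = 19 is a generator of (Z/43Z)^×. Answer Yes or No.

Yes

φ(43) = 43 − 1 = 42 = 2 · 3 · 7.
It suffices to check that the order of 19 is not a proper divisor of 42: compute 19^(42/q) for q ∈ {2, 3, 7}.
19^21 ≡ 42 (mod 43)  [q = 2: ≢ 1 ✓]
19^14 ≡ 36 (mod 43)  [q = 3: ≢ 1 ✓]
19^6 ≡ 11 (mod 43)  [q = 7: ≢ 1 ✓]
None equal 1, so ord_43(19) = 42: 19 is a primitive root.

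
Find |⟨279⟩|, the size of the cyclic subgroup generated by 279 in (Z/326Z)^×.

Since 279 ∈ (Z/326Z)^×, its order divides φ(326) = φ(2)·φ(163) = 1·162 = 162 = 2 · 3^4.
Divisors of 162: 1, 2, 3, 6, 9, 18, 27, 54, 81, 162.
Test each divisor d:
279^1 ≡ 279 (mod 326)
279^2 ≡ 253 (mod 326)
279^3 ≡ 171 (mod 326)
279^6 ≡ 227 (mod 326)
279^9 ≡ 23 (mod 326)
279^18 ≡ 203 (mod 326)
279^27 ≡ 105 (mod 326)
279^54 ≡ 267 (mod 326)
279^81 ≡ 325 (mod 326)
279^162 ≡ 1 (mod 326) ✓
So ord_326(279) = 162.

162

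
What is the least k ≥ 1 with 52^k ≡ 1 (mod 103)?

By Lagrange's theorem, ord_103(52) divides φ(103) = 103 − 1 = 102 = 2 · 3 · 17.
Divisors of 102: 1, 2, 3, 6, 17, 34, 51, 102.
Evaluate successive powers at the divisors of 102:
52^1 ≡ 52 (mod 103)
52^2 ≡ 26 (mod 103)
52^3 ≡ 13 (mod 103)
52^6 ≡ 66 (mod 103)
52^17 ≡ 46 (mod 103)
52^34 ≡ 56 (mod 103)
52^51 ≡ 1 (mod 103) ✓
The smallest such exponent is 51, so the order of 52 is 51.

51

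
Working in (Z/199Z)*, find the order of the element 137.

Since 137 ∈ (Z/199Z)^×, its order divides φ(199) = 199 − 1 = 198 = 2 · 3^2 · 11.
Divisors of 198: 1, 2, 3, 6, 9, 11, 18, 22, 33, 66, 99, 198.
Compute 137^d (mod 199) for the divisors d until we hit 1:
137^1 ≡ 137
137^2 ≡ 63
137^3 ≡ 74
137^6 ≡ 103
137^9 ≡ 60
137^11 ≡ 198
137^18 ≡ 18
137^22 ≡ 1
So ord_199(137) = 22.

22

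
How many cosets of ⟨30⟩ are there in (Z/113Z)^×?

16

The order of 30 must divide φ(113) = 113 − 1 = 112 = 2^4 · 7.
Divisors of 112: 1, 2, 4, 7, 8, 14, 16, 28, 56, 112.
Test each divisor d:
30^1 ≡ 30
30^2 ≡ 109
30^4 ≡ 16
30^7 ≡ 1
The order of 30 is 7, so the subgroup it generates has 7 elements.
The index is φ(113) / ord(30) = 112 / 7 = 16.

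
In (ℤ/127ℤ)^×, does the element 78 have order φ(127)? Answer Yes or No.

Yes

φ(127) = 127 − 1 = 126 = 2 · 3^2 · 7.
Test 78^(126/q) mod 127 for each prime factor q of 126:
78^63 ≡ 126 (mod 127)  [q = 2: ≢ 1 ✓]
78^42 ≡ 19 (mod 127)  [q = 3: ≢ 1 ✓]
78^18 ≡ 32 (mod 127)  [q = 7: ≢ 1 ✓]
Every test exponent gives a nontrivial residue, hence 78 generates the full group.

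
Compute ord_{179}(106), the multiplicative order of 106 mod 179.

The order of 106 must divide φ(179) = 179 − 1 = 178 = 2 · 89.
Divisors of 178: 1, 2, 89, 178.
Test each divisor d:
106^1 ≡ 106 (mod 179)
106^2 ≡ 138 (mod 179)
106^89 ≡ 1 (mod 179) ✓
Hence ord(106) = 89.

89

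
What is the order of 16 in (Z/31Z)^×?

ord(16) | φ(31) = 31 − 1 = 30 = 2 · 3 · 5.
Divisors of 30: 1, 2, 3, 5, 6, 10, 15, 30.
Check 16^d mod 31 for each divisor in increasing order:
16^1 ≡ 16 (mod 31)
16^2 ≡ 8 (mod 31)
16^3 ≡ 4 (mod 31)
16^5 ≡ 1 (mod 31) ✓
Therefore the multiplicative order of 16 modulo 31 is 5.

5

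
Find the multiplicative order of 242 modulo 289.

68

Since 242 ∈ (Z/289Z)^×, its order divides φ(289) = φ(17^2) = 17·(17−1) = 272 = 2^4 · 17.
Divisors of 272: 1, 2, 4, 8, 16, 17, 34, 68, 136, 272.
Evaluate successive powers at the divisors of 272:
242^1 ≡ 242 (mod 289)
242^2 ≡ 186 (mod 289)
242^4 ≡ 205 (mod 289)
242^8 ≡ 120 (mod 289)
242^16 ≡ 239 (mod 289)
242^17 ≡ 38 (mod 289)
242^34 ≡ 288 (mod 289)
242^68 ≡ 1 (mod 289) ✓
The smallest such exponent is 68, so the order of 242 is 68.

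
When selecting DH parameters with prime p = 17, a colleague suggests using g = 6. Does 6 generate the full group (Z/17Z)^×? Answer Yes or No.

Yes

φ(17) = 17 − 1 = 16 = 2^4.
Test 6^(16/q) mod 17 for each prime factor q of 16:
6^8 ≡ 16 (mod 17)  [q = 2: ≢ 1 ✓]
None equal 1, so ord_17(6) = 16: 6 is a primitive root.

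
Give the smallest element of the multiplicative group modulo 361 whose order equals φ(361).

φ(361) = φ(19^2) = 19·(19−1) = 342 = 2 · 3^2 · 19.
Test candidates g = 2, 3, … against the prime factors q ∈ {2, 3, 19} of φ(361): g is a generator iff g^(342/q) ≢ 1 for every such q.
g = 2: 2^171 ≡ 360; 2^114 ≡ 292; 2^18 ≡ 58 — none is 1, so 2 is a primitive root.
So 2 is the smallest generator of (Z/361Z)^×.

2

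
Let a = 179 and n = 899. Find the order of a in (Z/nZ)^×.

The order of 179 must divide φ(899) = φ(29·31) = (29−1)·(31−1) = 28·30 = 840 = 2^3 · 3 · 5 · 7.
Divisors of 840: 1, 2, 3, 4, 5, 6, 7, 8, 10, 12, 14, 15, 20, 21, 24, 28, 30, 35, 40, 42, 56, 60, 70, 84, 105, 120, 140, 168, 210, 280, 420, 840.
Evaluate successive powers at the divisors of 840:
179^1 ≡ 179 (mod 899)
179^2 ≡ 576 (mod 899)
179^3 ≡ 618 (mod 899)
179^4 ≡ 45 (mod 899)
179^5 ≡ 863 (mod 899)
179^6 ≡ 748 (mod 899)
179^7 ≡ 840 (mod 899)
179^8 ≡ 227 (mod 899)
179^10 ≡ 397 (mod 899)
179^12 ≡ 326 (mod 899)
179^14 ≡ 784 (mod 899)
179^15 ≡ 92 (mod 899)
179^20 ≡ 284 (mod 899)
179^21 ≡ 492 (mod 899)
179^24 ≡ 194 (mod 899)
179^28 ≡ 639 (mod 899)
179^30 ≡ 373 (mod 899)
179^35 ≡ 57 (mod 899)
179^40 ≡ 645 (mod 899)
179^42 ≡ 233 (mod 899)
179^56 ≡ 175 (mod 899)
179^60 ≡ 683 (mod 899)
179^70 ≡ 552 (mod 899)
179^84 ≡ 349 (mod 899)
179^105 ≡ 898 (mod 899)
179^120 ≡ 807 (mod 899)
179^140 ≡ 842 (mod 899)
179^168 ≡ 436 (mod 899)
179^210 ≡ 1 (mod 899) ✓
So ord_899(179) = 210.

210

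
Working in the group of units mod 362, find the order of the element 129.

45

Since 129 ∈ (Z/362Z)^×, its order divides φ(362) = φ(2)·φ(181) = 1·180 = 180 = 2^2 · 3^2 · 5.
Divisors of 180: 1, 2, 3, 4, 5, 6, 9, 10, 12, 15, 18, 20, 30, 36, 45, 60, 90, 180.
Evaluate successive powers at the divisors of 180:
129^1 ≡ 129
129^2 ≡ 351
129^3 ≡ 29
129^4 ≡ 121
129^5 ≡ 43
129^6 ≡ 117
129^9 ≡ 135
129^10 ≡ 39
129^12 ≡ 295
129^15 ≡ 229
129^18 ≡ 125
129^20 ≡ 73
129^30 ≡ 313
129^36 ≡ 59
129^45 ≡ 1
The smallest such exponent is 45, so the order of 129 is 45.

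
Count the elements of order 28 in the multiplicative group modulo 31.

0

φ(31) = 31 − 1 = 30 = 2 · 3 · 5.
In a cyclic group of order 30, there are φ(d) elements of order d for each divisor d of 30, and zero for non-divisors.
Since 28 ∤ 30, the count is 0.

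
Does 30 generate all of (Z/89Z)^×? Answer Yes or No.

Yes

φ(89) = 89 − 1 = 88 = 2^3 · 11.
It suffices to check that the order of 30 is not a proper divisor of 88: compute 30^(88/q) for q ∈ {2, 11}.
30^44 ≡ 88 (mod 89)  [q = 2: ≢ 1 ✓]
30^8 ≡ 32 (mod 89)  [q = 11: ≢ 1 ✓]
All checks pass, so 30 has order 88 and is a primitive root modulo 89.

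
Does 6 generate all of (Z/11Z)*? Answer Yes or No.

φ(11) = 11 − 1 = 10 = 2 · 5.
Test 6^(10/q) mod 11 for each prime factor q of 10:
6^5 ≡ 10 (mod 11)  [q = 2: ≢ 1 ✓]
6^2 ≡ 3 (mod 11)  [q = 5: ≢ 1 ✓]
Every test exponent gives a nontrivial residue, hence 6 generates the full group.

Yes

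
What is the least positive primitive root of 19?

2

φ(19) = 19 − 1 = 18 = 2 · 3^2.
Test candidates g = 2, 3, … against the prime factors q ∈ {2, 3} of φ(19): g is a generator iff g^(18/q) ≢ 1 for every such q.
g = 2: 2^9 ≡ 18; 2^6 ≡ 7 — none is 1, so 2 is a primitive root.
The smallest primitive root modulo 19 is 2.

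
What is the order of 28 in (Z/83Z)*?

41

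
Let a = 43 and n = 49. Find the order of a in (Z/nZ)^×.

7

The order of 43 must divide φ(49) = φ(7^2) = 7·(7−1) = 42 = 2 · 3 · 7.
Divisors of 42: 1, 2, 3, 6, 7, 14, 21, 42.
Test each divisor d:
43^1 ≡ 43 (mod 49)
43^2 ≡ 36 (mod 49)
43^3 ≡ 29 (mod 49)
43^6 ≡ 8 (mod 49)
43^7 ≡ 1 (mod 49) ✓
The smallest such exponent is 7, so the order of 43 is 7.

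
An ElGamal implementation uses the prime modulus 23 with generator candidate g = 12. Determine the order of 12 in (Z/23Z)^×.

11

By Lagrange's theorem, ord_23(12) divides φ(23) = 23 − 1 = 22 = 2 · 11.
Divisors of 22: 1, 2, 11, 22.
Test each divisor d:
12^1 ≡ 12
12^2 ≡ 6
12^11 ≡ 1
Therefore the multiplicative order of 12 modulo 23 is 11.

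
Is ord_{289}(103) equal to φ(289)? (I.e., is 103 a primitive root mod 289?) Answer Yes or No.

No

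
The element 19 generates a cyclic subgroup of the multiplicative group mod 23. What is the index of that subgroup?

1

By Lagrange's theorem, ord_23(19) divides φ(23) = 23 − 1 = 22 = 2 · 11.
Divisors of 22: 1, 2, 11, 22.
Compute 19^d (mod 23) for the divisors d until we hit 1:
19^1 ≡ 19 (mod 23)
19^2 ≡ 16 (mod 23)
19^11 ≡ 22 (mod 23)
19^22 ≡ 1 (mod 23) ✓
So ord_23(19) = 22, hence |⟨19⟩| = 22.
[(Z/23Z)^× : ⟨19⟩] = 22/22 = 1.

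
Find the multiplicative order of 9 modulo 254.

63

The order of 9 must divide φ(254) = φ(2)·φ(127) = 1·126 = 126 = 2 · 3^2 · 7.
Divisors of 126: 1, 2, 3, 6, 7, 9, 14, 18, 21, 42, 63, 126.
Compute 9^d (mod 254) for the divisors d until we hit 1:
9^1 ≡ 9 (mod 254)
9^2 ≡ 81 (mod 254)
9^3 ≡ 221 (mod 254)
9^6 ≡ 73 (mod 254)
9^7 ≡ 149 (mod 254)
9^9 ≡ 131 (mod 254)
9^14 ≡ 103 (mod 254)
9^18 ≡ 143 (mod 254)
9^21 ≡ 107 (mod 254)
9^42 ≡ 19 (mod 254)
9^63 ≡ 1 (mod 254) ✓
Therefore the multiplicative order of 9 modulo 254 is 63.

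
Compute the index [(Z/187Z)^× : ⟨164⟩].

By Lagrange's theorem, ord_187(164) divides φ(187) = φ(11·17) = (11−1)·(17−1) = 10·16 = 160 = 2^5 · 5.
Divisors of 160: 1, 2, 4, 5, 8, 10, 16, 20, 32, 40, 80, 160.
Test each divisor d:
164^1 ≡ 164 (mod 187)
164^2 ≡ 155 (mod 187)
164^4 ≡ 89 (mod 187)
164^5 ≡ 10 (mod 187)
164^8 ≡ 67 (mod 187)
164^10 ≡ 100 (mod 187)
164^16 ≡ 1 (mod 187) ✓
So ord_187(164) = 16, hence |⟨164⟩| = 16.
[(Z/187Z)^× : ⟨164⟩] = 160/16 = 10.

10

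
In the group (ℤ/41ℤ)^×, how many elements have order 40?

16

φ(41) = 41 − 1 = 40 = 2^3 · 5.
(Z/41Z)^× is cyclic (|G| = 40); a cyclic group of order m has exactly φ(d) elements of each order d | m, and none otherwise.
40 = 2^3 · 5 divides 40, and φ(40) = 16.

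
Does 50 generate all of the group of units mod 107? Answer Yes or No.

Yes

φ(107) = 107 − 1 = 106 = 2 · 53.
50 is a primitive root mod 107 iff 50^(φ(107)/q) ≢ 1 for every prime q | φ(107), i.e. q ∈ {2, 53}.
50^53 ≡ 106 (mod 107)  [q = 2: ≢ 1 ✓]
50^2 ≡ 39 (mod 107)  [q = 53: ≢ 1 ✓]
All checks pass, so 50 has order 106 and is a primitive root modulo 107.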